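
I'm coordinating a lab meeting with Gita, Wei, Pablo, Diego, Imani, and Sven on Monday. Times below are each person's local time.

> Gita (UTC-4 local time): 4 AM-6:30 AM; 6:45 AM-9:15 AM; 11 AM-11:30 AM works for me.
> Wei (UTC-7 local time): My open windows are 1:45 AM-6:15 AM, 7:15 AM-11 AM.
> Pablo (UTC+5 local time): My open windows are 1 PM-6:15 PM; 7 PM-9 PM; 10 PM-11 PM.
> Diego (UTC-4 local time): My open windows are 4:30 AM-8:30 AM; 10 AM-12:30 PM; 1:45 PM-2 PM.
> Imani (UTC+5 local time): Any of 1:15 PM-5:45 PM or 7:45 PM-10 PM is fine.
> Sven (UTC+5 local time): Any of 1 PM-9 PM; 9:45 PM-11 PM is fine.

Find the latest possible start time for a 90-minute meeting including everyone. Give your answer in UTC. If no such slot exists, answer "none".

Gita in UTC: 08:00-10:30, 10:45-13:15, 15:00-15:30 (add 4h to convert from UTC-4).
Wei in UTC: 08:45-13:15, 14:15-18:00 (add 7h to convert from UTC-7).
Pablo in UTC: 08:00-13:15, 14:00-16:00, 17:00-18:00 (subtract 5h to convert from UTC+5).
Diego in UTC: 08:30-12:30, 14:00-16:30, 17:45-18:00 (add 4h to convert from UTC-4).
Imani in UTC: 08:15-12:45, 14:45-17:00 (subtract 5h to convert from UTC+5).
Sven in UTC: 08:00-16:00, 16:45-18:00 (subtract 5h to convert from UTC+5).
Gita ∩ Wei: 08:45-10:30, 10:45-13:15, 15:00-15:30.
Gita ∩ Wei ∩ Pablo: 08:45-10:30, 10:45-13:15, 15:00-15:30.
Gita ∩ Wei ∩ Pablo ∩ Diego: 08:45-10:30, 10:45-12:30, 15:00-15:30.
Gita ∩ Wei ∩ Pablo ∩ Diego ∩ Imani: 08:45-10:30, 10:45-12:30, 15:00-15:30.
Gita ∩ Wei ∩ Pablo ∩ Diego ∩ Imani ∩ Sven: 08:45-10:30, 10:45-12:30, 15:00-15:30.
So the common availability across everyone is 08:45-10:30, 10:45-12:30, 15:00-15:30.
The last common window of at least 90 minutes is 10:45-12:30; a 90-minute meeting can start as late as 11:00 and still end by 12:30.

11:00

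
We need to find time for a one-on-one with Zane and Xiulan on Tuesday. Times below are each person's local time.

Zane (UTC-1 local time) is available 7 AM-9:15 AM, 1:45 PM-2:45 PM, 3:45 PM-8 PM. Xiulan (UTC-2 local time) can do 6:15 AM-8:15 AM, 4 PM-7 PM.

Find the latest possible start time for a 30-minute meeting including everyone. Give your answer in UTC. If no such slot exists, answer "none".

Zane in UTC: 08:00-10:15, 14:45-15:45, 16:45-21:00 (add 1h to convert from UTC-1).
Xiulan in UTC: 08:15-10:15, 18:00-21:00 (add 2h to convert from UTC-2).
Zane ∩ Xiulan: 08:15-10:15, 18:00-21:00.
Those are the intersection windows.
The last common window of at least 30 minutes is 18:00-21:00; a 30-minute meeting can start as late as 20:30 and still end by 21:00.

20:30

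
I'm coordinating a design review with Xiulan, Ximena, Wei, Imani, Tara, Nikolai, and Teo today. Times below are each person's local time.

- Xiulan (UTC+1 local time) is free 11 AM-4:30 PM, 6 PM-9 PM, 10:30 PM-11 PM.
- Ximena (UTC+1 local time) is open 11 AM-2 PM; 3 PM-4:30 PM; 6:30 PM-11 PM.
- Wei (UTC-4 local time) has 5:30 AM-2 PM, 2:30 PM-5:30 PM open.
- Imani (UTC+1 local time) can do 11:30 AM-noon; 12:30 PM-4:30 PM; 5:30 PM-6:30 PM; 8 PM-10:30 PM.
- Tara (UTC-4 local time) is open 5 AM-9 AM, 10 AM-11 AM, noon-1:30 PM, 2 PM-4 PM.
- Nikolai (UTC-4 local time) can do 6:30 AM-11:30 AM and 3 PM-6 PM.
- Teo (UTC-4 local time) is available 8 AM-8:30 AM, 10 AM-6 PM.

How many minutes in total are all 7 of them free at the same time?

150

Xiulan in UTC: 10:00-15:30, 17:00-20:00, 21:30-22:00 (subtract 1h to convert from UTC+1).
Ximena in UTC: 10:00-13:00, 14:00-15:30, 17:30-22:00 (subtract 1h to convert from UTC+1).
Wei in UTC: 09:30-18:00, 18:30-21:30 (add 4h to convert from UTC-4).
Imani in UTC: 10:30-11:00, 11:30-15:30, 16:30-17:30, 19:00-21:30 (subtract 1h to convert from UTC+1).
Tara in UTC: 09:00-13:00, 14:00-15:00, 16:00-17:30, 18:00-20:00 (add 4h to convert from UTC-4).
Nikolai in UTC: 10:30-15:30, 19:00-22:00 (add 4h to convert from UTC-4).
Teo in UTC: 12:00-12:30, 14:00-22:00 (add 4h to convert from UTC-4).
Xiulan ∩ Ximena: 10:00-13:00, 14:00-15:30, 17:30-20:00, 21:30-22:00.
Xiulan ∩ Ximena ∩ Wei: 10:00-13:00, 14:00-15:30, 17:30-18:00, 18:30-20:00.
Xiulan ∩ Ximena ∩ Wei ∩ Imani: 10:30-11:00, 11:30-13:00, 14:00-15:30, 19:00-20:00.
Xiulan ∩ Ximena ∩ Wei ∩ Imani ∩ Tara: 10:30-11:00, 11:30-13:00, 14:00-15:00, 19:00-20:00.
Xiulan ∩ Ximena ∩ Wei ∩ Imani ∩ Tara ∩ Nikolai: 10:30-11:00, 11:30-13:00, 14:00-15:00, 19:00-20:00.
Xiulan ∩ Ximena ∩ Wei ∩ Imani ∩ Tara ∩ Nikolai ∩ Teo: 12:00-12:30, 14:00-15:00, 19:00-20:00.
Summing the common windows: 30 + 60 + 60 = 150 minutes.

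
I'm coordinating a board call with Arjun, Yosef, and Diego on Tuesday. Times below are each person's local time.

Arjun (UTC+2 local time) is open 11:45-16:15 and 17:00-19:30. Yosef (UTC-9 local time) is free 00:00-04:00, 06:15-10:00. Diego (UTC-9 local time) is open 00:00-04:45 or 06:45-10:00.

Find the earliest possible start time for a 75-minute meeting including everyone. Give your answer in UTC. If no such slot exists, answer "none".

Arjun in UTC: 09:45-14:15, 15:00-17:30 (subtract 2h to convert from UTC+2).
Yosef in UTC: 09:00-13:00, 15:15-19:00 (add 9h to convert from UTC-9).
Diego in UTC: 09:00-13:45, 15:45-19:00 (add 9h to convert from UTC-9).
Arjun ∩ Yosef: 09:45-13:00, 15:15-17:30.
Arjun ∩ Yosef ∩ Diego: 09:45-13:00, 15:45-17:30.
So the common availability across everyone is 09:45-13:00, 15:45-17:30.
The first common window of at least 75 minutes is 09:45-13:00, so the earliest start is 09:45.

09:45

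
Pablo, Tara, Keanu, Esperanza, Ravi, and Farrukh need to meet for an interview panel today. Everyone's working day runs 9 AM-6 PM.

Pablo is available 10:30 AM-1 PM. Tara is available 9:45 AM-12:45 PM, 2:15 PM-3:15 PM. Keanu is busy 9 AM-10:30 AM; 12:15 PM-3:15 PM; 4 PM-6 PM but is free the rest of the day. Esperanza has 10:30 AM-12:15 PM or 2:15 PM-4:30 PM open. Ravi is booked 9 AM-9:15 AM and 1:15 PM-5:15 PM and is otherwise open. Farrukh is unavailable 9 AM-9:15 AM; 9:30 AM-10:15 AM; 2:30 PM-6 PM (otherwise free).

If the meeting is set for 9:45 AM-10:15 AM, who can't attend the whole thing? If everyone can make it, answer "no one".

Pablo free: 10:30-13:00.
Tara free: 09:45-12:45, 14:15-15:15.
Keanu free: 10:30-12:15, 15:15-16:00 (invert busy blocks within the working day).
Esperanza free: 10:30-12:15, 14:15-16:30.
Ravi free: 09:15-13:15, 17:15-18:00 (invert busy blocks within the working day).
Farrukh free: 09:15-09:30, 10:15-14:30 (invert busy blocks within the working day).
Pablo: not fully free for 09:45-10:15. Tara: free for 09:45-10:15. Keanu: not fully free for 09:45-10:15. Esperanza: not fully free for 09:45-10:15. Ravi: free for 09:45-10:15. Farrukh: not fully free for 09:45-10:15.

Esperanza, Farrukh, Keanu, Pablo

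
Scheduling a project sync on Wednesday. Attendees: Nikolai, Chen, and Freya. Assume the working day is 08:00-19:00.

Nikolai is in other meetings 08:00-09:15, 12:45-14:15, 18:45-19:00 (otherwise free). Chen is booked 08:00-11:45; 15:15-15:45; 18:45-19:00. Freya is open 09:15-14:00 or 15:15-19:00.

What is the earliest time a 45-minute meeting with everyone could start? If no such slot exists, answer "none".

11:45

Nikolai free: 09:15-12:45, 14:15-18:45 (invert busy blocks within the working day).
Chen free: 11:45-15:15, 15:45-18:45 (invert busy blocks within the working day).
Freya free: 09:15-14:00, 15:15-19:00.
Nikolai ∩ Chen: 11:45-12:45, 14:15-15:15, 15:45-18:45.
Nikolai ∩ Chen ∩ Freya: 11:45-12:45, 15:45-18:45.
The first common window of at least 45 minutes is 11:45-12:45, so the earliest start is 11:45.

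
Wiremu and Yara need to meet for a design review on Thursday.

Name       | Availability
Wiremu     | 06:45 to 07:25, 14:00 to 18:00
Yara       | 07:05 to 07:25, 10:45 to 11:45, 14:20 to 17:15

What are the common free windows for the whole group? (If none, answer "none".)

07:05-07:25, 14:20-17:15

Wiremu ∩ Yara: 07:05-07:25, 14:20-17:15.
So the common availability across everyone is 07:05-07:25, 14:20-17:15.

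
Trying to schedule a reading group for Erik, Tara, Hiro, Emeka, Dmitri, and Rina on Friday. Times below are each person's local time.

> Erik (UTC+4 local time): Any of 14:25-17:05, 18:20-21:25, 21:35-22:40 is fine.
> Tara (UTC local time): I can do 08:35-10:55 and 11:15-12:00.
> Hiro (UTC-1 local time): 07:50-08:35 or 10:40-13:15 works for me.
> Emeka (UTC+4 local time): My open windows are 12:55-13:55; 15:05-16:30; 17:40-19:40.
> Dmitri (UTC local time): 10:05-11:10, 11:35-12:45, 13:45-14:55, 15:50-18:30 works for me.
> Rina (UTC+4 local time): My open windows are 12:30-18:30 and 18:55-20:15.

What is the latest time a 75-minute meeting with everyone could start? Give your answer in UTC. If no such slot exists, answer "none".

Erik in UTC: 10:25-13:05, 14:20-17:25, 17:35-18:40 (subtract 4h to convert from UTC+4).
Tara in UTC: 08:35-10:55, 11:15-12:00.
Hiro in UTC: 08:50-09:35, 11:40-14:15 (add 1h to convert from UTC-1).
Emeka in UTC: 08:55-09:55, 11:05-12:30, 13:40-15:40 (subtract 4h to convert from UTC+4).
Dmitri in UTC: 10:05-11:10, 11:35-12:45, 13:45-14:55, 15:50-18:30.
Rina in UTC: 08:30-14:30, 14:55-16:15 (subtract 4h to convert from UTC+4).
Erik ∩ Tara: 10:25-10:55, 11:15-12:00.
Erik ∩ Tara ∩ Hiro: 11:40-12:00.
Erik ∩ Tara ∩ Hiro ∩ Emeka: 11:40-12:00.
Erik ∩ Tara ∩ Hiro ∩ Emeka ∩ Dmitri: 11:40-12:00.
Erik ∩ Tara ∩ Hiro ∩ Emeka ∩ Dmitri ∩ Rina: 11:40-12:00.
Those are the intersection windows.
No common window is at least 75 minutes long.

none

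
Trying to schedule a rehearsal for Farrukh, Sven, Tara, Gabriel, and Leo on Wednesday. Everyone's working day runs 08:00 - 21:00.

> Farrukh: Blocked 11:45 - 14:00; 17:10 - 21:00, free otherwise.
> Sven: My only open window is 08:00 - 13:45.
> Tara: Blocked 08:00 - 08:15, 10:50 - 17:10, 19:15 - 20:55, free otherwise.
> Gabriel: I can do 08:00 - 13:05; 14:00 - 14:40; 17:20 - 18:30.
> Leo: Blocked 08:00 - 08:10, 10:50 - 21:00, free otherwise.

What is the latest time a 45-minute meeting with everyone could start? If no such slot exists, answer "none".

Farrukh free: 08:00-11:45, 14:00-17:10 (invert busy blocks within the working day).
Sven free: 08:00-13:45.
Tara free: 08:15-10:50, 17:10-19:15, 20:55-21:00 (invert busy blocks within the working day).
Gabriel free: 08:00-13:05, 14:00-14:40, 17:20-18:30.
Leo free: 08:10-10:50 (invert busy blocks within the working day).
Farrukh ∩ Sven: 08:00-11:45.
Farrukh ∩ Sven ∩ Tara: 08:15-10:50.
Farrukh ∩ Sven ∩ Tara ∩ Gabriel: 08:15-10:50.
Farrukh ∩ Sven ∩ Tara ∩ Gabriel ∩ Leo: 08:15-10:50.
The last common window of at least 45 minutes is 08:15-10:50; a 45-minute meeting can start as late as 10:05 and still end by 10:50.

10:05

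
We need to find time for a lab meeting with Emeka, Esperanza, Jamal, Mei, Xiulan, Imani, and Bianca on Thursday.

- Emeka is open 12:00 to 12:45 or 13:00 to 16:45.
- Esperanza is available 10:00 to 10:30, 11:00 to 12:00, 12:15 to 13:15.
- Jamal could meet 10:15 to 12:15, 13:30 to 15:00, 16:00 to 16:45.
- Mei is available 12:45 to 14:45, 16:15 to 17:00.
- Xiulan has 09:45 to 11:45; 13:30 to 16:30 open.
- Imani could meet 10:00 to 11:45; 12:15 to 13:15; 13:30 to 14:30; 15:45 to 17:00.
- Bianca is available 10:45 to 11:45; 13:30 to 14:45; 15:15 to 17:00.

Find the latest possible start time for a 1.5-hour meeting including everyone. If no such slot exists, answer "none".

none

Emeka ∩ Esperanza: 12:15-12:45, 13:00-13:15.
Emeka ∩ Esperanza ∩ Jamal: ∅.
Emeka ∩ Esperanza ∩ Jamal ∩ Mei: ∅.
Emeka ∩ Esperanza ∩ Jamal ∩ Mei ∩ Xiulan: ∅.
Emeka ∩ Esperanza ∩ Jamal ∩ Mei ∩ Xiulan ∩ Imani: ∅.
Emeka ∩ Esperanza ∩ Jamal ∩ Mei ∩ Xiulan ∩ Imani ∩ Bianca: ∅.
There is no time when everyone is free.
No common window is at least 90 minutes long.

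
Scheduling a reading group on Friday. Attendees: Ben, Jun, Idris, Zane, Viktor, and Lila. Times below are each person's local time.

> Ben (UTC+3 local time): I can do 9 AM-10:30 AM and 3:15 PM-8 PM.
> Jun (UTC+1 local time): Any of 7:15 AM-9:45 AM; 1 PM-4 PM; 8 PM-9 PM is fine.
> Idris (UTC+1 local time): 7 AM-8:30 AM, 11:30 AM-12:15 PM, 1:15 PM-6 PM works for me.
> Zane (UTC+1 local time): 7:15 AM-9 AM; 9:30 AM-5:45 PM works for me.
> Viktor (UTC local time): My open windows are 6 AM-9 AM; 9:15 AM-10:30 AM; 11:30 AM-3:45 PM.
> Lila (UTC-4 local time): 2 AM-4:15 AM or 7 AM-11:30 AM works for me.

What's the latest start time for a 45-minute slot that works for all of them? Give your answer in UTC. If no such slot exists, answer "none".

14:15

Ben in UTC: 06:00-07:30, 12:15-17:00 (subtract 3h to convert from UTC+3).
Jun in UTC: 06:15-08:45, 12:00-15:00, 19:00-20:00 (subtract 1h to convert from UTC+1).
Idris in UTC: 06:00-07:30, 10:30-11:15, 12:15-17:00 (subtract 1h to convert from UTC+1).
Zane in UTC: 06:15-08:00, 08:30-16:45 (subtract 1h to convert from UTC+1).
Viktor in UTC: 06:00-09:00, 09:15-10:30, 11:30-15:45.
Lila in UTC: 06:00-08:15, 11:00-15:30 (add 4h to convert from UTC-4).
Ben ∩ Jun: 06:15-07:30, 12:15-15:00.
Ben ∩ Jun ∩ Idris: 06:15-07:30, 12:15-15:00.
Ben ∩ Jun ∩ Idris ∩ Zane: 06:15-07:30, 12:15-15:00.
Ben ∩ Jun ∩ Idris ∩ Zane ∩ Viktor: 06:15-07:30, 12:15-15:00.
Ben ∩ Jun ∩ Idris ∩ Zane ∩ Viktor ∩ Lila: 06:15-07:30, 12:15-15:00.
Those are the intersection windows.
The last common window of at least 45 minutes is 12:15-15:00; a 45-minute meeting can start as late as 14:15 and still end by 15:00.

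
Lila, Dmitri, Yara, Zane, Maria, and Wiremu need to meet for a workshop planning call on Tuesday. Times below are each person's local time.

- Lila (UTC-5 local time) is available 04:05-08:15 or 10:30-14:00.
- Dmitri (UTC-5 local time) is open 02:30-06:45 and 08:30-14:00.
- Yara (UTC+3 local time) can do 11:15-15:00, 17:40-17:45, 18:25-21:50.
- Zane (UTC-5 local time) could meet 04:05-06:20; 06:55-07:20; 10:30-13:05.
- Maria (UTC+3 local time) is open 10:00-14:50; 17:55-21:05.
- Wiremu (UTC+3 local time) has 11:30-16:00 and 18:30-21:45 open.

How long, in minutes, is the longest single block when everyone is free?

Lila in UTC: 09:05-13:15, 15:30-19:00 (add 5h to convert from UTC-5).
Dmitri in UTC: 07:30-11:45, 13:30-19:00 (add 5h to convert from UTC-5).
Yara in UTC: 08:15-12:00, 14:40-14:45, 15:25-18:50 (subtract 3h to convert from UTC+3).
Zane in UTC: 09:05-11:20, 11:55-12:20, 15:30-18:05 (add 5h to convert from UTC-5).
Maria in UTC: 07:00-11:50, 14:55-18:05 (subtract 3h to convert from UTC+3).
Wiremu in UTC: 08:30-13:00, 15:30-18:45 (subtract 3h to convert from UTC+3).
Lila ∩ Dmitri: 09:05-11:45, 15:30-19:00.
Lila ∩ Dmitri ∩ Yara: 09:05-11:45, 15:30-18:50.
Lila ∩ Dmitri ∩ Yara ∩ Zane: 09:05-11:20, 15:30-18:05.
Lila ∩ Dmitri ∩ Yara ∩ Zane ∩ Maria: 09:05-11:20, 15:30-18:05.
Lila ∩ Dmitri ∩ Yara ∩ Zane ∩ Maria ∩ Wiremu: 09:05-11:20, 15:30-18:05.
The longest is 15:30-18:05 at 155 minutes.

155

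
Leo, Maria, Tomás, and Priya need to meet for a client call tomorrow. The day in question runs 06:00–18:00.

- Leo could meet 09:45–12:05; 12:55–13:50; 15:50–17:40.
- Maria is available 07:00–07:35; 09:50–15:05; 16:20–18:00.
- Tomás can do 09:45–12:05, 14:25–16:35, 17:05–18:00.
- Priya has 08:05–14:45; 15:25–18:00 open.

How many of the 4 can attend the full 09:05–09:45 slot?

1

Priya can make the full 09:05-09:45 slot — that's 1.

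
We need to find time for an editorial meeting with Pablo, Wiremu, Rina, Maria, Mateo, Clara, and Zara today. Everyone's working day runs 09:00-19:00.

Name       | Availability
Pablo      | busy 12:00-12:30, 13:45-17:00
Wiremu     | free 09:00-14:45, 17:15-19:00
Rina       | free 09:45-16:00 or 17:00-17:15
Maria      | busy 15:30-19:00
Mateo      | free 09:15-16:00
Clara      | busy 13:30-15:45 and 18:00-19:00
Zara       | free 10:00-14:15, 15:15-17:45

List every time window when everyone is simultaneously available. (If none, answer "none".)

Pablo free: 09:00-12:00, 12:30-13:45, 17:00-19:00 (invert busy blocks within the working day).
Wiremu free: 09:00-14:45, 17:15-19:00.
Rina free: 09:45-16:00, 17:00-17:15.
Maria free: 09:00-15:30 (invert busy blocks within the working day).
Mateo free: 09:15-16:00.
Clara free: 09:00-13:30, 15:45-18:00 (invert busy blocks within the working day).
Zara free: 10:00-14:15, 15:15-17:45.
Pablo ∩ Wiremu: 09:00-12:00, 12:30-13:45, 17:15-19:00.
Pablo ∩ Wiremu ∩ Rina: 09:45-12:00, 12:30-13:45.
Pablo ∩ Wiremu ∩ Rina ∩ Maria: 09:45-12:00, 12:30-13:45.
Pablo ∩ Wiremu ∩ Rina ∩ Maria ∩ Mateo: 09:45-12:00, 12:30-13:45.
Pablo ∩ Wiremu ∩ Rina ∩ Maria ∩ Mateo ∩ Clara: 09:45-12:00, 12:30-13:30.
Pablo ∩ Wiremu ∩ Rina ∩ Maria ∩ Mateo ∩ Clara ∩ Zara: 10:00-12:00, 12:30-13:30.
Those are the intersection windows.

10:00-12:00, 12:30-13:30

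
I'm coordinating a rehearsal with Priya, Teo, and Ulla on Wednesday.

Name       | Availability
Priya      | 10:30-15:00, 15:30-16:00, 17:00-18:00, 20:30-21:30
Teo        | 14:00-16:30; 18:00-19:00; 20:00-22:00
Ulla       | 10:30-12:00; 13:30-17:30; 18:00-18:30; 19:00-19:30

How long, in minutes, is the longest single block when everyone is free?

Priya ∩ Teo: 14:00-15:00, 15:30-16:00, 20:30-21:30.
Priya ∩ Teo ∩ Ulla: 14:00-15:00, 15:30-16:00.
The longest is 14:00-15:00 at 60 minutes.

60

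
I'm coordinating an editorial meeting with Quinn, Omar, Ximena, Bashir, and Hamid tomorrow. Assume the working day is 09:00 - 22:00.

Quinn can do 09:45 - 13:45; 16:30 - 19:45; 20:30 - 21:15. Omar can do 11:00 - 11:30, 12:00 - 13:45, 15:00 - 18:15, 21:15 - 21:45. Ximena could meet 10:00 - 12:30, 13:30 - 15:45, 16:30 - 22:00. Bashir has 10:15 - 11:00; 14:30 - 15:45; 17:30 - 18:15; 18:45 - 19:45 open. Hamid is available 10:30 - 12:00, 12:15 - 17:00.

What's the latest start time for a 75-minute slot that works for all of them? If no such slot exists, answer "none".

Quinn ∩ Omar: 11:00-11:30, 12:00-13:45, 16:30-18:15.
Quinn ∩ Omar ∩ Ximena: 11:00-11:30, 12:00-12:30, 13:30-13:45, 16:30-18:15.
Quinn ∩ Omar ∩ Ximena ∩ Bashir: 17:30-18:15.
Quinn ∩ Omar ∩ Ximena ∩ Bashir ∩ Hamid: ∅.
There is no time when everyone is free.
No common window is at least 75 minutes long.

none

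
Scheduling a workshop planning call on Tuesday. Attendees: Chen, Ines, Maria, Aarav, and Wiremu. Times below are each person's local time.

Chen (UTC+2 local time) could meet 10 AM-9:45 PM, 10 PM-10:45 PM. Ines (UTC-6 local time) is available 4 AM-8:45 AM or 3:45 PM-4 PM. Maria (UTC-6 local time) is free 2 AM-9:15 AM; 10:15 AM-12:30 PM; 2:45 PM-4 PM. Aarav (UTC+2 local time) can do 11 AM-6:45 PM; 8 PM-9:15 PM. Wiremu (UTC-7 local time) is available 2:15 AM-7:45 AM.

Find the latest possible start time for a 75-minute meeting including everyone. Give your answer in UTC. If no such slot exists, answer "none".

13:30

Chen in UTC: 08:00-19:45, 20:00-20:45 (subtract 2h to convert from UTC+2).
Ines in UTC: 10:00-14:45, 21:45-22:00 (add 6h to convert from UTC-6).
Maria in UTC: 08:00-15:15, 16:15-18:30, 20:45-22:00 (add 6h to convert from UTC-6).
Aarav in UTC: 09:00-16:45, 18:00-19:15 (subtract 2h to convert from UTC+2).
Wiremu in UTC: 09:15-14:45 (add 7h to convert from UTC-7).
Chen ∩ Ines: 10:00-14:45.
Chen ∩ Ines ∩ Maria: 10:00-14:45.
Chen ∩ Ines ∩ Maria ∩ Aarav: 10:00-14:45.
Chen ∩ Ines ∩ Maria ∩ Aarav ∩ Wiremu: 10:00-14:45.
The last common window of at least 75 minutes is 10:00-14:45; a 75-minute meeting can start as late as 13:30 and still end by 14:45.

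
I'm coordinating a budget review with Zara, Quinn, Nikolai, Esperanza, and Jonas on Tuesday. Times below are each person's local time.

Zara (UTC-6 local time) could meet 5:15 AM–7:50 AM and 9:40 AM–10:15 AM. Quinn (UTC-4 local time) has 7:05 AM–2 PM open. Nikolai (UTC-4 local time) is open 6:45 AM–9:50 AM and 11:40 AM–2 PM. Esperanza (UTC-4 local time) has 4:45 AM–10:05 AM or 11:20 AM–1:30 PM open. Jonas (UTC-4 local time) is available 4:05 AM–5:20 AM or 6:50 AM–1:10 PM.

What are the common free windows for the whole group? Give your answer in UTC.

Zara in UTC: 11:15-13:50, 15:40-16:15 (add 6h to convert from UTC-6).
Quinn in UTC: 11:05-18:00 (add 4h to convert from UTC-4).
Nikolai in UTC: 10:45-13:50, 15:40-18:00 (add 4h to convert from UTC-4).
Esperanza in UTC: 08:45-14:05, 15:20-17:30 (add 4h to convert from UTC-4).
Jonas in UTC: 08:05-09:20, 10:50-17:10 (add 4h to convert from UTC-4).
Zara ∩ Quinn: 11:15-13:50, 15:40-16:15.
Zara ∩ Quinn ∩ Nikolai: 11:15-13:50, 15:40-16:15.
Zara ∩ Quinn ∩ Nikolai ∩ Esperanza: 11:15-13:50, 15:40-16:15.
Zara ∩ Quinn ∩ Nikolai ∩ Esperanza ∩ Jonas: 11:15-13:50, 15:40-16:15.

11:15-13:50, 15:40-16:15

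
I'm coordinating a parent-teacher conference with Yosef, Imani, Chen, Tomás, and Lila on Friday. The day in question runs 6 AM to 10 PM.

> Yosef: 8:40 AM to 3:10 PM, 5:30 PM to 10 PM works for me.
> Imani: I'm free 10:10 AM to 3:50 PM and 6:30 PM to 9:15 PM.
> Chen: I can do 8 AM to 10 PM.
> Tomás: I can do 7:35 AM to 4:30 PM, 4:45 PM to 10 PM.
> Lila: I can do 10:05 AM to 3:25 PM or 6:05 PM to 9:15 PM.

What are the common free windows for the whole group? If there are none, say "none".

Yosef ∩ Imani: 10:10-15:10, 18:30-21:15.
Yosef ∩ Imani ∩ Chen: 10:10-15:10, 18:30-21:15.
Yosef ∩ Imani ∩ Chen ∩ Tomás: 10:10-15:10, 18:30-21:15.
Yosef ∩ Imani ∩ Chen ∩ Tomás ∩ Lila: 10:10-15:10, 18:30-21:15.
Those are the intersection windows.

10:10-15:10, 18:30-21:15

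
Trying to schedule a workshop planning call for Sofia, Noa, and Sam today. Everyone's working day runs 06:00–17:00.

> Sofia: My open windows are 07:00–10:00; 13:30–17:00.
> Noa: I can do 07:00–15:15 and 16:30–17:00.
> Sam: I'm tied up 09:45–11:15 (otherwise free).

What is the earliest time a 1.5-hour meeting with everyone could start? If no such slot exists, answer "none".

07:00

Sofia free: 07:00-10:00, 13:30-17:00.
Noa free: 07:00-15:15, 16:30-17:00.
Sam free: 06:00-09:45, 11:15-17:00 (invert busy blocks within the working day).
Sofia ∩ Noa: 07:00-10:00, 13:30-15:15, 16:30-17:00.
Sofia ∩ Noa ∩ Sam: 07:00-09:45, 13:30-15:15, 16:30-17:00.
The first common window of at least 90 minutes is 07:00-09:45, so the earliest start is 07:00.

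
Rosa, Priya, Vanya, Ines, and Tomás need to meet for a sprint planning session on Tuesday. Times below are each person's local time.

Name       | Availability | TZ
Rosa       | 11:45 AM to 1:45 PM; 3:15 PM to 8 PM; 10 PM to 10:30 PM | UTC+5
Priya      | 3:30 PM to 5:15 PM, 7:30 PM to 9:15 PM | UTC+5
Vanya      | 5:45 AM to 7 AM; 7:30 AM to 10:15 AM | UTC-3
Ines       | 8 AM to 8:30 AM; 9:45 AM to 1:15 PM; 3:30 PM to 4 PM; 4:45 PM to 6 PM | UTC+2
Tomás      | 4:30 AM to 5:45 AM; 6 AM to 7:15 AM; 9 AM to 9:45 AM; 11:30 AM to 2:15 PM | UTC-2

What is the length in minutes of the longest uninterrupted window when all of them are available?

Rosa in UTC: 06:45-08:45, 10:15-15:00, 17:00-17:30 (subtract 5h to convert from UTC+5).
Priya in UTC: 10:30-12:15, 14:30-16:15 (subtract 5h to convert from UTC+5).
Vanya in UTC: 08:45-10:00, 10:30-13:15 (add 3h to convert from UTC-3).
Ines in UTC: 06:00-06:30, 07:45-11:15, 13:30-14:00, 14:45-16:00 (subtract 2h to convert from UTC+2).
Tomás in UTC: 06:30-07:45, 08:00-09:15, 11:00-11:45, 13:30-16:15 (add 2h to convert from UTC-2).
Rosa ∩ Priya: 10:30-12:15, 14:30-15:00.
Rosa ∩ Priya ∩ Vanya: 10:30-12:15.
Rosa ∩ Priya ∩ Vanya ∩ Ines: 10:30-11:15.
Rosa ∩ Priya ∩ Vanya ∩ Ines ∩ Tomás: 11:00-11:15.
Those are the intersection windows.
The longest is 11:00-11:15 at 15 minutes.

15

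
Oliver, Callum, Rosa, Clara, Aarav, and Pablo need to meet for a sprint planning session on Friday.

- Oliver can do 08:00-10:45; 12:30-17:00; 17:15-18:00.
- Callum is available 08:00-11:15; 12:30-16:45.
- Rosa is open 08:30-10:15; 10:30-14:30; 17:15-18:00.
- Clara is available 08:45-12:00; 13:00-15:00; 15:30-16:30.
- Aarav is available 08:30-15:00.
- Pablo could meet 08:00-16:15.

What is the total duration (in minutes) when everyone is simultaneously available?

195

Oliver ∩ Callum: 08:00-10:45, 12:30-16:45.
Oliver ∩ Callum ∩ Rosa: 08:30-10:15, 10:30-10:45, 12:30-14:30.
Oliver ∩ Callum ∩ Rosa ∩ Clara: 08:45-10:15, 10:30-10:45, 13:00-14:30.
Oliver ∩ Callum ∩ Rosa ∩ Clara ∩ Aarav: 08:45-10:15, 10:30-10:45, 13:00-14:30.
Oliver ∩ Callum ∩ Rosa ∩ Clara ∩ Aarav ∩ Pablo: 08:45-10:15, 10:30-10:45, 13:00-14:30.
Summing the common windows: 90 + 15 + 90 = 195 minutes.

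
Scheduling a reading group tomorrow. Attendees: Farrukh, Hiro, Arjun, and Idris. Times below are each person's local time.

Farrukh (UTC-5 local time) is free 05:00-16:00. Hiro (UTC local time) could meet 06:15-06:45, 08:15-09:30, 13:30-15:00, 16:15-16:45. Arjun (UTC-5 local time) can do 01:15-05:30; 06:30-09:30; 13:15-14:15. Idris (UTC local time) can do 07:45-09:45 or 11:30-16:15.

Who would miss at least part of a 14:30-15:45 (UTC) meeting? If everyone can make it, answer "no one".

Arjun, Hiro

Farrukh in UTC: 10:00-21:00 (add 5h to convert from UTC-5).
Hiro in UTC: 06:15-06:45, 08:15-09:30, 13:30-15:00, 16:15-16:45.
Arjun in UTC: 06:15-10:30, 11:30-14:30, 18:15-19:15 (add 5h to convert from UTC-5).
Idris in UTC: 07:45-09:45, 11:30-16:15.
Farrukh: free for 14:30-15:45. Hiro: not fully free for 14:30-15:45. Arjun: not fully free for 14:30-15:45. Idris: free for 14:30-15:45.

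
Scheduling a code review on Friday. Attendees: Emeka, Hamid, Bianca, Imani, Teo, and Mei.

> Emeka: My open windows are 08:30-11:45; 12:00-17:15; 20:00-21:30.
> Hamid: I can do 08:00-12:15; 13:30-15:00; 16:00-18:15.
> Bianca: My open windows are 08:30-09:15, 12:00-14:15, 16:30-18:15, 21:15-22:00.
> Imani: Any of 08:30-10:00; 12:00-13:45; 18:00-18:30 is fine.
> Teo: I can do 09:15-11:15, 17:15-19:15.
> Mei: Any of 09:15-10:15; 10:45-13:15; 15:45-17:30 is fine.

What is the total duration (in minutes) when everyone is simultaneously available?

Emeka ∩ Hamid: 08:30-11:45, 12:00-12:15, 13:30-15:00, 16:00-17:15.
Emeka ∩ Hamid ∩ Bianca: 08:30-09:15, 12:00-12:15, 13:30-14:15, 16:30-17:15.
Emeka ∩ Hamid ∩ Bianca ∩ Imani: 08:30-09:15, 12:00-12:15, 13:30-13:45.
Emeka ∩ Hamid ∩ Bianca ∩ Imani ∩ Teo: ∅.
Emeka ∩ Hamid ∩ Bianca ∩ Imani ∩ Teo ∩ Mei: ∅.
There is no time when everyone is free.
There is no common window, so the total is 0 minutes.

0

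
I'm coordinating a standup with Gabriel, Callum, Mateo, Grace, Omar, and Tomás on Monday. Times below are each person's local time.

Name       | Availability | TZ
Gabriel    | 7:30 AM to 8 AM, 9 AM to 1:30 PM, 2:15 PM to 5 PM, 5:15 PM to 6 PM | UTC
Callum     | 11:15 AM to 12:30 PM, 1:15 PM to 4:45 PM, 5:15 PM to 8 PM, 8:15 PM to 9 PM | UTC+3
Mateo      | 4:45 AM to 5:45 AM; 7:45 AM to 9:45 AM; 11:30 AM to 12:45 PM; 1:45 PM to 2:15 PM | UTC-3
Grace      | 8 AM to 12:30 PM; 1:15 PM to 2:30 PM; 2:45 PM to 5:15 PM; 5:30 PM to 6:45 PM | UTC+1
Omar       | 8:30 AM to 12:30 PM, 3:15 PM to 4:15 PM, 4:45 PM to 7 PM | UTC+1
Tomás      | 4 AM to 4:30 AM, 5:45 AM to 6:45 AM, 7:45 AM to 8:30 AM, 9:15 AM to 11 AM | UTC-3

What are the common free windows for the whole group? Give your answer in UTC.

Gabriel in UTC: 07:30-08:00, 09:00-13:30, 14:15-17:00, 17:15-18:00.
Callum in UTC: 08:15-09:30, 10:15-13:45, 14:15-17:00, 17:15-18:00 (subtract 3h to convert from UTC+3).
Mateo in UTC: 07:45-08:45, 10:45-12:45, 14:30-15:45, 16:45-17:15 (add 3h to convert from UTC-3).
Grace in UTC: 07:00-11:30, 12:15-13:30, 13:45-16:15, 16:30-17:45 (subtract 1h to convert from UTC+1).
Omar in UTC: 07:30-11:30, 14:15-15:15, 15:45-18:00 (subtract 1h to convert from UTC+1).
Tomás in UTC: 07:00-07:30, 08:45-09:45, 10:45-11:30, 12:15-14:00 (add 3h to convert from UTC-3).
Gabriel ∩ Callum: 09:00-09:30, 10:15-13:30, 14:15-17:00, 17:15-18:00.
Gabriel ∩ Callum ∩ Mateo: 10:45-12:45, 14:30-15:45, 16:45-17:00.
Gabriel ∩ Callum ∩ Mateo ∩ Grace: 10:45-11:30, 12:15-12:45, 14:30-15:45, 16:45-17:00.
Gabriel ∩ Callum ∩ Mateo ∩ Grace ∩ Omar: 10:45-11:30, 14:30-15:15, 16:45-17:00.
Gabriel ∩ Callum ∩ Mateo ∩ Grace ∩ Omar ∩ Tomás: 10:45-11:30.

10:45-11:30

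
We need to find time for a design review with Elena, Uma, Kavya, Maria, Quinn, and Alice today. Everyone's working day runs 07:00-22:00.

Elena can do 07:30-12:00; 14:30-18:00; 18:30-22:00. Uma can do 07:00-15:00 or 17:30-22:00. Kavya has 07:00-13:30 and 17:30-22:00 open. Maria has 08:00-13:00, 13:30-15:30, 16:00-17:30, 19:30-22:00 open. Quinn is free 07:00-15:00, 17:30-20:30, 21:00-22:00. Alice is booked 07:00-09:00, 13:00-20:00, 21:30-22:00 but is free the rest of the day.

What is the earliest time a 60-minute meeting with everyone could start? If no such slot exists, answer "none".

09:00

Elena free: 07:30-12:00, 14:30-18:00, 18:30-22:00.
Uma free: 07:00-15:00, 17:30-22:00.
Kavya free: 07:00-13:30, 17:30-22:00.
Maria free: 08:00-13:00, 13:30-15:30, 16:00-17:30, 19:30-22:00.
Quinn free: 07:00-15:00, 17:30-20:30, 21:00-22:00.
Alice free: 09:00-13:00, 20:00-21:30 (invert busy blocks within the working day).
Elena ∩ Uma: 07:30-12:00, 14:30-15:00, 17:30-18:00, 18:30-22:00.
Elena ∩ Uma ∩ Kavya: 07:30-12:00, 17:30-18:00, 18:30-22:00.
Elena ∩ Uma ∩ Kavya ∩ Maria: 08:00-12:00, 19:30-22:00.
Elena ∩ Uma ∩ Kavya ∩ Maria ∩ Quinn: 08:00-12:00, 19:30-20:30, 21:00-22:00.
Elena ∩ Uma ∩ Kavya ∩ Maria ∩ Quinn ∩ Alice: 09:00-12:00, 20:00-20:30, 21:00-21:30.
Those are the intersection windows.
The first common window of at least 60 minutes is 09:00-12:00, so the earliest start is 09:00.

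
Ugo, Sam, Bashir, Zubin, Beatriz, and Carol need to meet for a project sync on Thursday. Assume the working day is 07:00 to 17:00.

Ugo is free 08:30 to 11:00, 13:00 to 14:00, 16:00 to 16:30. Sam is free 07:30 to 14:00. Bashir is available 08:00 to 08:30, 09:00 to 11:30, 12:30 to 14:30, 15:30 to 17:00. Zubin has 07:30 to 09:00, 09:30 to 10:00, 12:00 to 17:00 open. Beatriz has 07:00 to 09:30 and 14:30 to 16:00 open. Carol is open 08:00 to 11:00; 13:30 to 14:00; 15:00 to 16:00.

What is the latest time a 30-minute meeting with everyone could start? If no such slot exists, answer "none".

none

Ugo ∩ Sam: 08:30-11:00, 13:00-14:00.
Ugo ∩ Sam ∩ Bashir: 09:00-11:00, 13:00-14:00.
Ugo ∩ Sam ∩ Bashir ∩ Zubin: 09:30-10:00, 13:00-14:00.
Ugo ∩ Sam ∩ Bashir ∩ Zubin ∩ Beatriz: ∅.
Ugo ∩ Sam ∩ Bashir ∩ Zubin ∩ Beatriz ∩ Carol: ∅.
There is no time when everyone is free.
No common window is at least 30 minutes long.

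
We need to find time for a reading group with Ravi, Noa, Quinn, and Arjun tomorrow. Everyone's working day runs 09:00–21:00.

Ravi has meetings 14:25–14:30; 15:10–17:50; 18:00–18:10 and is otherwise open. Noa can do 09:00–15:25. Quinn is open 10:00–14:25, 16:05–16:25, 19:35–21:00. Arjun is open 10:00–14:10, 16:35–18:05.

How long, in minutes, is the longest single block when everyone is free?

250

Ravi free: 09:00-14:25, 14:30-15:10, 17:50-18:00, 18:10-21:00 (invert busy blocks within the working day).
Noa free: 09:00-15:25.
Quinn free: 10:00-14:25, 16:05-16:25, 19:35-21:00.
Arjun free: 10:00-14:10, 16:35-18:05.
Ravi ∩ Noa: 09:00-14:25, 14:30-15:10.
Ravi ∩ Noa ∩ Quinn: 10:00-14:25.
Ravi ∩ Noa ∩ Quinn ∩ Arjun: 10:00-14:10.
Those are the intersection windows.
The longest is 10:00-14:10 at 250 minutes.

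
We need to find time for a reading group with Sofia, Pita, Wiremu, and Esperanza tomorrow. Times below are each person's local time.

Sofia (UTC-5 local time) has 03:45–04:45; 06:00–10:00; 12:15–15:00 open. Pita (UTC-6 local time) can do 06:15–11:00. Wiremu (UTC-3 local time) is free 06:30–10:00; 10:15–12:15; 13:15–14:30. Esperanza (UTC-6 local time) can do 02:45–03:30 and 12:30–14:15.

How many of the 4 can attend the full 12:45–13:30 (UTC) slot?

Sofia in UTC: 08:45-09:45, 11:00-15:00, 17:15-20:00 (add 5h to convert from UTC-5).
Pita in UTC: 12:15-17:00 (add 6h to convert from UTC-6).
Wiremu in UTC: 09:30-13:00, 13:15-15:15, 16:15-17:30 (add 3h to convert from UTC-3).
Esperanza in UTC: 08:45-09:30, 18:30-20:15 (add 6h to convert from UTC-6).
Sofia and Pita can make the full 12:45-13:30 slot — that's 2.

2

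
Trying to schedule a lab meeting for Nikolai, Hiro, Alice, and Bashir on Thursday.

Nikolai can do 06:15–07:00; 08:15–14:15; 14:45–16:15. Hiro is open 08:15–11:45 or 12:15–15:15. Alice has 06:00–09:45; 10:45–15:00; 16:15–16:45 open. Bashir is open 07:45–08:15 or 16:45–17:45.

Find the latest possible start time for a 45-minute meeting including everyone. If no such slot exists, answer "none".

none

Nikolai ∩ Hiro: 08:15-11:45, 12:15-14:15, 14:45-15:15.
Nikolai ∩ Hiro ∩ Alice: 08:15-09:45, 10:45-11:45, 12:15-14:15, 14:45-15:00.
Nikolai ∩ Hiro ∩ Alice ∩ Bashir: ∅.
There is no time when everyone is free.
No common window is at least 45 minutes long.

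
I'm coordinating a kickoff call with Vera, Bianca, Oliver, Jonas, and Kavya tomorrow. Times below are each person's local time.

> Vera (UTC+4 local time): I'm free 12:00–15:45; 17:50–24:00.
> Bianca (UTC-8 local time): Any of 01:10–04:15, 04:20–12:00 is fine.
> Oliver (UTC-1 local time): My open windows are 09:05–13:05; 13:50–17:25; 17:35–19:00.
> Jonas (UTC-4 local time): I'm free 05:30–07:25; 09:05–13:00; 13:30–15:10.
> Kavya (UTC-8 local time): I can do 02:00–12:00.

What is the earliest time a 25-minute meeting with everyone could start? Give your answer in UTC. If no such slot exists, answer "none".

Vera in UTC: 08:00-11:45, 13:50-20:00 (subtract 4h to convert from UTC+4).
Bianca in UTC: 09:10-12:15, 12:20-20:00 (add 8h to convert from UTC-8).
Oliver in UTC: 10:05-14:05, 14:50-18:25, 18:35-20:00 (add 1h to convert from UTC-1).
Jonas in UTC: 09:30-11:25, 13:05-17:00, 17:30-19:10 (add 4h to convert from UTC-4).
Kavya in UTC: 10:00-20:00 (add 8h to convert from UTC-8).
Vera ∩ Bianca: 09:10-11:45, 13:50-20:00.
Vera ∩ Bianca ∩ Oliver: 10:05-11:45, 13:50-14:05, 14:50-18:25, 18:35-20:00.
Vera ∩ Bianca ∩ Oliver ∩ Jonas: 10:05-11:25, 13:50-14:05, 14:50-17:00, 17:30-18:25, 18:35-19:10.
Vera ∩ Bianca ∩ Oliver ∩ Jonas ∩ Kavya: 10:05-11:25, 13:50-14:05, 14:50-17:00, 17:30-18:25, 18:35-19:10.
The first common window of at least 25 minutes is 10:05-11:25, so the earliest start is 10:05.

10:05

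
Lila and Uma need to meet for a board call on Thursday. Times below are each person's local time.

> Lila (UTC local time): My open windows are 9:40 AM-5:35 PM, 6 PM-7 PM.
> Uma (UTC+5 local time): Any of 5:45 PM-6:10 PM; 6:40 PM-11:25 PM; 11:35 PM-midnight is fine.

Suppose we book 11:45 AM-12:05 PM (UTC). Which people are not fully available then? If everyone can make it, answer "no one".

Lila in UTC: 09:40-17:35, 18:00-19:00.
Uma in UTC: 12:45-13:10, 13:40-18:25, 18:35-19:00 (subtract 5h to convert from UTC+5).
Lila: free for 11:45-12:05. Uma: not fully free for 11:45-12:05.

Uma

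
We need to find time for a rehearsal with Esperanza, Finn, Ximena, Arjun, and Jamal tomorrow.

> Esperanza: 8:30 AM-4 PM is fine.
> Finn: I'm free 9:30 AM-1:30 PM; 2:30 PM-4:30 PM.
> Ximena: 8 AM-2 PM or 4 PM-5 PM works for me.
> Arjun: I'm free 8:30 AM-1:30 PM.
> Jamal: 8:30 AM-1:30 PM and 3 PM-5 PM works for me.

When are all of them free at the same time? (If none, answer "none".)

09:30-13:30

Esperanza ∩ Finn: 09:30-13:30, 14:30-16:00.
Esperanza ∩ Finn ∩ Ximena: 09:30-13:30.
Esperanza ∩ Finn ∩ Ximena ∩ Arjun: 09:30-13:30.
Esperanza ∩ Finn ∩ Ximena ∩ Arjun ∩ Jamal: 09:30-13:30.
So the common availability across everyone is 09:30-13:30.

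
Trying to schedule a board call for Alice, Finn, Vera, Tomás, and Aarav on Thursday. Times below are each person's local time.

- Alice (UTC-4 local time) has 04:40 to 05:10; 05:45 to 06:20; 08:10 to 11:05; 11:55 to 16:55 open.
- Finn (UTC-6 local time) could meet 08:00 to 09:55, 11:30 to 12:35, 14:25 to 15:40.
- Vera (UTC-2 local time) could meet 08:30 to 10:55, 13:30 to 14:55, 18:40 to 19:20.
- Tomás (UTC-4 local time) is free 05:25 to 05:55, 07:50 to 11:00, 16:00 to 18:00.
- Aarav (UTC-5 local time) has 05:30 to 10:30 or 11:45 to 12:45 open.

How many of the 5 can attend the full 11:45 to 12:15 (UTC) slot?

2

Alice in UTC: 08:40-09:10, 09:45-10:20, 12:10-15:05, 15:55-20:55 (add 4h to convert from UTC-4).
Finn in UTC: 14:00-15:55, 17:30-18:35, 20:25-21:40 (add 6h to convert from UTC-6).
Vera in UTC: 10:30-12:55, 15:30-16:55, 20:40-21:20 (add 2h to convert from UTC-2).
Tomás in UTC: 09:25-09:55, 11:50-15:00, 20:00-22:00 (add 4h to convert from UTC-4).
Aarav in UTC: 10:30-15:30, 16:45-17:45 (add 5h to convert from UTC-5).
Vera and Aarav can make the full 11:45-12:15 slot — that's 2.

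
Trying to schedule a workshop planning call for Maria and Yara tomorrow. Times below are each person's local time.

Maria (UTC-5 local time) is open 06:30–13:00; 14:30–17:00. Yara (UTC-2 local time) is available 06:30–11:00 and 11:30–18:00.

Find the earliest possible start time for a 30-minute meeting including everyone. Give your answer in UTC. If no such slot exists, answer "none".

11:30

Maria in UTC: 11:30-18:00, 19:30-22:00 (add 5h to convert from UTC-5).
Yara in UTC: 08:30-13:00, 13:30-20:00 (add 2h to convert from UTC-2).
Maria ∩ Yara: 11:30-13:00, 13:30-18:00, 19:30-20:00.
Those are the intersection windows.
The first common window of at least 30 minutes is 11:30-13:00, so the earliest start is 11:30.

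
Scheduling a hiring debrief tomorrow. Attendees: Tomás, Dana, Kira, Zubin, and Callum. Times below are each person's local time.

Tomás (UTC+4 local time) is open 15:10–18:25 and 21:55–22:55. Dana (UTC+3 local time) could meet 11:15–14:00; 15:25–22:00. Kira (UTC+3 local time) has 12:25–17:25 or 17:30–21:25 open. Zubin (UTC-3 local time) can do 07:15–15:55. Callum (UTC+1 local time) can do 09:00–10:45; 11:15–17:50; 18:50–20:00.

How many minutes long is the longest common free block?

120

Tomás in UTC: 11:10-14:25, 17:55-18:55 (subtract 4h to convert from UTC+4).
Dana in UTC: 08:15-11:00, 12:25-19:00 (subtract 3h to convert from UTC+3).
Kira in UTC: 09:25-14:25, 14:30-18:25 (subtract 3h to convert from UTC+3).
Zubin in UTC: 10:15-18:55 (add 3h to convert from UTC-3).
Callum in UTC: 08:00-09:45, 10:15-16:50, 17:50-19:00 (subtract 1h to convert from UTC+1).
Tomás ∩ Dana: 12:25-14:25, 17:55-18:55.
Tomás ∩ Dana ∩ Kira: 12:25-14:25, 17:55-18:25.
Tomás ∩ Dana ∩ Kira ∩ Zubin: 12:25-14:25, 17:55-18:25.
Tomás ∩ Dana ∩ Kira ∩ Zubin ∩ Callum: 12:25-14:25, 17:55-18:25.
The longest is 12:25-14:25 at 120 minutes.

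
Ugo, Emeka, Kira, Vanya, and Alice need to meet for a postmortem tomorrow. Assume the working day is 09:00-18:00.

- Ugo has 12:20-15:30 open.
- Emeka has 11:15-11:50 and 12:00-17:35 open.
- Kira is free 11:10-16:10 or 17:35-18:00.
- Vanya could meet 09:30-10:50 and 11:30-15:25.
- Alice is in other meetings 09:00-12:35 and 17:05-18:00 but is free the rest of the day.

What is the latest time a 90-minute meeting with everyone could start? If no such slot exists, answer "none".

Ugo free: 12:20-15:30.
Emeka free: 11:15-11:50, 12:00-17:35.
Kira free: 11:10-16:10, 17:35-18:00.
Vanya free: 09:30-10:50, 11:30-15:25.
Alice free: 12:35-17:05 (invert busy blocks within the working day).
Ugo ∩ Emeka: 12:20-15:30.
Ugo ∩ Emeka ∩ Kira: 12:20-15:30.
Ugo ∩ Emeka ∩ Kira ∩ Vanya: 12:20-15:25.
Ugo ∩ Emeka ∩ Kira ∩ Vanya ∩ Alice: 12:35-15:25.
The last common window of at least 90 minutes is 12:35-15:25; a 90-minute meeting can start as late as 13:55 and still end by 15:25.

13:55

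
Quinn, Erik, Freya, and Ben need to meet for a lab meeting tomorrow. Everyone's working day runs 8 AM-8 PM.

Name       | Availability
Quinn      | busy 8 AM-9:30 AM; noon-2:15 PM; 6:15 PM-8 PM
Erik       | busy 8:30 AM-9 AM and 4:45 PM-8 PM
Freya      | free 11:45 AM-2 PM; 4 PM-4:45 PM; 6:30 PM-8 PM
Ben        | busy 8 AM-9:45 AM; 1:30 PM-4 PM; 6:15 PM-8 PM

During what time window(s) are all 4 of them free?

Quinn free: 09:30-12:00, 14:15-18:15 (invert busy blocks within the working day).
Erik free: 08:00-08:30, 09:00-16:45 (invert busy blocks within the working day).
Freya free: 11:45-14:00, 16:00-16:45, 18:30-20:00.
Ben free: 09:45-13:30, 16:00-18:15 (invert busy blocks within the working day).
Quinn ∩ Erik: 09:30-12:00, 14:15-16:45.
Quinn ∩ Erik ∩ Freya: 11:45-12:00, 16:00-16:45.
Quinn ∩ Erik ∩ Freya ∩ Ben: 11:45-12:00, 16:00-16:45.
Those are the intersection windows.

11:45-12:00, 16:00-16:45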